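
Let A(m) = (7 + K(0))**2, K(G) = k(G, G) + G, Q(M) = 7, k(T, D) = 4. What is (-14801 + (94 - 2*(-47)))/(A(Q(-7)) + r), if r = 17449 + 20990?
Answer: -14613/38560 ≈ -0.37897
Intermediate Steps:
K(G) = 4 + G
r = 38439
A(m) = 121 (A(m) = (7 + (4 + 0))**2 = (7 + 4)**2 = 11**2 = 121)
(-14801 + (94 - 2*(-47)))/(A(Q(-7)) + r) = (-14801 + (94 - 2*(-47)))/(121 + 38439) = (-14801 + (94 + 94))/38560 = (-14801 + 188)*(1/38560) = -14613*1/38560 = -14613/38560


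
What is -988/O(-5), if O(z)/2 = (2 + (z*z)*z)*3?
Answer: 494/369 ≈ 1.3388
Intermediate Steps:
O(z) = 12 + 6*z³ (O(z) = 2*((2 + (z*z)*z)*3) = 2*((2 + z²*z)*3) = 2*((2 + z³)*3) = 2*(6 + 3*z³) = 12 + 6*z³)
-988/O(-5) = -988/(12 + 6*(-5)³) = -988/(12 + 6*(-125)) = -988/(12 - 750) = -988/(-738) = -988*(-1/738) = 494/369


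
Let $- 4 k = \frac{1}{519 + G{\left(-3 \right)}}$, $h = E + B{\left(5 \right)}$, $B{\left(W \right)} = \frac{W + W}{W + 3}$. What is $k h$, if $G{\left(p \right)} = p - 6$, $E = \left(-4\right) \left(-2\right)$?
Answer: $- \frac{37}{8160} \approx -0.0045343$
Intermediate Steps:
$E = 8$
$G{\left(p \right)} = -6 + p$ ($G{\left(p \right)} = p - 6 = -6 + p$)
$B{\left(W \right)} = \frac{2 W}{3 + W}$
$h = \frac{37}{4}$ ($h = 8 + 2 \cdot 5 \frac{1}{3 + 5} = 8 + 2 \cdot 5 \cdot \frac{1}{8} = 8 + \frac{5}{4} = \frac{37}{4} \approx 9.25$)
$k = - \frac{1}{2040}$ ($k = - \frac{1}{4 \left(519 - 9\right)} = - \frac{1}{4 \cdot 510} = \left(- \frac{1}{4}\right) \frac{1}{510} = - \frac{1}{2040} \approx -0.0004902$)
$k h = \left(- \frac{1}{2040}\right) \frac{37}{4} = - \frac{37}{8160}$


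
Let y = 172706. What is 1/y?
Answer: 1/172706 ≈ 5.7902e-6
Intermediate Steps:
1/y = 1/172706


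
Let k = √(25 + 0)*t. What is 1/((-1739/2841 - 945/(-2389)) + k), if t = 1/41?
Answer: -278273109/26323021 ≈ -10.571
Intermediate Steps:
t = 1/41 ≈ 0.024390
k = 5/41 (k = √(25 + 0)*(1/41) = √25*(1/41) = 5*(1/41) = 5/41 ≈ 0.12195)
1/((-1739/2841 - 945/(-2389)) + k) = 1/((-1739/2841 - 945/(-2389)) + 5/41) = 1/((-1739*1/2841 - 945*(-1/2389)) + 5/41) = 1/((-1739/2841 + 945/2389) + 5/41) = 1/(-1469726/6787149 + 5/41) = 1/(-26323021/278273109) = -278273109/26323021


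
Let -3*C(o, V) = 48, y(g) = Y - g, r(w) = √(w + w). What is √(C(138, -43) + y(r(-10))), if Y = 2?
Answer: √(-14 - 2*I*√5) ≈ 0.59031 - 3.7879*I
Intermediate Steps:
r(w) = √2*√w (r(w) = √(2*w) = √2*√w)
y(g) = 2 - g
C(o, V) = -16 (C(o, V) = -⅓*48 = -16)
√(C(138, -43) + y(r(-10))) = √(-16 + (2 - √2*√(-10))) = √(-16 + (2 - √2*I*√10)) = √(-16 + (2 - 2*I*√5)) = √(-14 - 2*I*√5)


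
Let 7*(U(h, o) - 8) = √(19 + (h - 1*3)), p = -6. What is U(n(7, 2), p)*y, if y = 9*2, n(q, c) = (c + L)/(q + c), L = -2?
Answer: 1080/7 ≈ 154.29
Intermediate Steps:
n(q, c) = (-2 + c)/(c + q) (n(q, c) = (c - 2)/(q + c) = (-2 + c)/(c + q))
U(h, o) = 8 + √(16 + h)/7 (U(h, o) = 8 + √(19 + (h - 1*3))/7 = 8 + √(19 + (h - 3))/7 = 8 + √(19 + (-3 + h))/7 = 8 + √(16 + h)/7)
y = 18
U(n(7, 2), p)*y = (8 + √(16 + (-2 + 2)/(2 + 7))/7)*18 = (8 + √(16 + 0/9)/7)*18 = (8 + √(16 + (⅑)*0)/7)*18 = (8 + √(16 + 0)/7)*18 = (8 + √16/7)*18 = (8 + (⅐)*4)*18 = (8 + 4/7)*18 = (60/7)*18 = 1080/7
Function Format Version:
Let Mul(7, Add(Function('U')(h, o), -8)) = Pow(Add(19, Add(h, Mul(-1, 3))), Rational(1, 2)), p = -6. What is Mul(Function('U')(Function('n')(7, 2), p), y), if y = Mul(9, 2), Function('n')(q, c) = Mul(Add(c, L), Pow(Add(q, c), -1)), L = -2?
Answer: Rational(1080, 7) ≈ 154.29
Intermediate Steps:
Function('n')(q, c) = Mul(Pow(Add(c, q), -1), Add(-2, c)) (Function('n')(q, c) = Mul(Add(c, -2), Pow(Add(q, c), -1)) = Mul(Add(-2, c), Pow(Add(c, q), -1)) = Mul(Pow(Add(c, q), -1), Add(-2, c)))
Function('U')(h, o) = Add(8, Mul(Rational(1, 7), Pow(Add(16, h), Rational(1, 2)))) (Function('U')(h, o) = Add(8, Mul(Rational(1, 7), Pow(Add(19, Add(h, Mul(-1, 3))), Rational(1, 2)))) = Add(8, Mul(Rational(1, 7), Pow(Add(19, Add(h, -3)), Rational(1, 2)))) = Add(8, Mul(Rational(1, 7), Pow(Add(19, Add(-3, h)), Rational(1, 2)))) = Add(8, Mul(Rational(1, 7), Pow(Add(16, h), Rational(1, 2)))))
y = 18
Mul(Function('U')(Function('n')(7, 2), p), y) = Mul(Add(8, Mul(Rational(1, 7), Pow(Add(16, Mul(Pow(Add(2, 7), -1), Add(-2, 2))), Rational(1, 2)))), 18) = Mul(Add(8, Mul(Rational(1, 7), Pow(Add(16, Mul(Pow(9, -1), 0)), Rational(1, 2)))), 18) = Mul(Add(8, Mul(Rational(1, 7), Pow(Add(16, Mul(Rational(1, 9), 0)), Rational(1, 2)))), 18) = Mul(Add(8, Mul(Rational(1, 7), Pow(Add(16, 0), Rational(1, 2)))), 18) = Mul(Add(8, Mul(Rational(1, 7), Pow(16, Rational(1, 2)))), 18) = Mul(Add(8, Mul(Rational(1, 7), 4)), 18) = Mul(Add(8, Rational(4, 7)), 18) = Mul(Rational(60, 7), 18) = Rational(1080, 7)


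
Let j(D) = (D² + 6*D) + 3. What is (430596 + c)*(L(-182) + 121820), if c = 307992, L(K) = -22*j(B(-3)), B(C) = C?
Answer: 90072283776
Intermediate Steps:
j(D) = 3 + D² + 6*D
L(K) = 132 (L(K) = -22*(3 + (-3)² + 6*(-3)) = -22*(3 + 9 - 18) = -22*(-6) = 132)
(430596 + c)*(L(-182) + 121820) = (430596 + 307992)*(132 + 121820) = 738588*121952 = 90072283776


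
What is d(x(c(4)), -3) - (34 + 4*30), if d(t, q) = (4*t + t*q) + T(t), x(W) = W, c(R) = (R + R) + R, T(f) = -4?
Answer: -146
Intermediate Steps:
c(R) = 3*R (c(R) = 2*R + R = 3*R)
d(t, q) = -4 + 4*t + q*t (d(t, q) = (4*t + t*q) - 4 = (4*t + q*t) - 4 = -4 + 4*t + q*t)
d(x(c(4)), -3) - (34 + 4*30) = (-4 + 4*(3*4) - 9*4) - (34 + 4*30) = (-4 + 4*12 - 3*12) - (34 + 120) = (-4 + 48 - 36) - 1*154 = 8 - 154 = -146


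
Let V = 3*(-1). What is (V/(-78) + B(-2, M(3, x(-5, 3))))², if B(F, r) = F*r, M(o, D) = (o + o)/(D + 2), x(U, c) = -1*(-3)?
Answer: 94249/16900 ≈ 5.5769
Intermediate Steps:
V = -3
x(U, c) = 3
M(o, D) = 2*o/(2 + D) (M(o, D) = (2*o)/(2 + D) = 2*o/(2 + D))
(V/(-78) + B(-2, M(3, x(-5, 3))))² = (-3/(-78) - 4*3/(2 + 3))² = (-3*(-1/78) - 4*3/5)² = (1/26 - 4*3/5)² = (1/26 - 2*6/5)² = (1/26 - 12/5)² = (-307/130)² = 94249/16900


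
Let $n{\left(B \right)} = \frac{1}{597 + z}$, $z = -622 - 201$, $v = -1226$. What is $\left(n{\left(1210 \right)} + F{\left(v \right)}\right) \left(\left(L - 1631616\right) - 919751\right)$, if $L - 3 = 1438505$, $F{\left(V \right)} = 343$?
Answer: $- \frac{86265491103}{226} \approx -3.8171 \cdot 10^{8}$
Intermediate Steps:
$L = 1438508$ ($L = 3 + 1438505 = 1438508$)
$z = -823$ ($z = -622 - 201 = -823$)
$n{\left(B \right)} = - \frac{1}{226}$ ($n{\left(B \right)} = \frac{1}{597 - 823} = \frac{1}{-226} = - \frac{1}{226}$)
$\left(n{\left(1210 \right)} + F{\left(v \right)}\right) \left(\left(L - 1631616\right) - 919751\right) = \left(- \frac{1}{226} + 343\right) \left(\left(1438508 - 1631616\right) - 919751\right) = \frac{77517 \left(\left(1438508 - 1631616\right) - 919751\right)}{226} = \frac{77517 \left(-193108 - 919751\right)}{226} = \frac{77517}{226} \left(-1112859\right) = - \frac{86265491103}{226}$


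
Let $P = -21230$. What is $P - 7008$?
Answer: $-28238$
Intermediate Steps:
$P - 7008 = -21230 - 7008 = -28238$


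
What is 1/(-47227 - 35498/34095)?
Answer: -34095/1610240063 ≈ -2.1174e-5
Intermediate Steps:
1/(-47227 - 35498/34095) = 1/(-1610240063/34095) = -34095/1610240063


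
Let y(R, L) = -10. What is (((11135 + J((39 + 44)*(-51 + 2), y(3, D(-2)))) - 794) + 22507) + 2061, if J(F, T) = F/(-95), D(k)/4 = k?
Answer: 3320422/95 ≈ 34952.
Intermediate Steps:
D(k) = 4*k
J(F, T) = -F/95 (J(F, T) = F*(-1/95) = -F/95)
(((11135 + J((39 + 44)*(-51 + 2), y(3, D(-2)))) - 794) + 22507) + 2061 = (((11135 - (39 + 44)*(-51 + 2)/95) - 794) + 22507) + 2061 = (((11135 - 83*(-49)/95) - 794) + 22507) + 2061 = (((11135 - 1/95*(-4067)) - 794) + 22507) + 2061 = (((11135 + 4067/95) - 794) + 22507) + 2061 = ((1061892/95 - 794) + 22507) + 2061 = (986462/95 + 22507) + 2061 = 3124627/95 + 2061 = 3320422/95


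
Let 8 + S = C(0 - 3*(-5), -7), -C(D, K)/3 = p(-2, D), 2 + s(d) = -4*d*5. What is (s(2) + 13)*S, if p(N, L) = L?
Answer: 1537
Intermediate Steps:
s(d) = -2 - 20*d (s(d) = -2 - 4*d*5 = -2 - 20*d)
C(D, K) = -3*D
S = -53 (S = -8 - 3*(0 - 3*(-5)) = -8 - 3*(0 + 15) = -8 - 3*15 = -8 - 45 = -53)
(s(2) + 13)*S = ((-2 - 20*2) + 13)*(-53) = ((-2 - 40) + 13)*(-53) = (-42 + 13)*(-53) = -29*(-53) = 1537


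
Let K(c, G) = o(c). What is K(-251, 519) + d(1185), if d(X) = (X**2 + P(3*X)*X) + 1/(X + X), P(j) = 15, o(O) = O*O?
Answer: 3519452371/2370 ≈ 1.4850e+6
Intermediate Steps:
o(O) = O**2
K(c, G) = c**2
d(X) = X**2 + 1/(2*X) + 15*X (d(X) = (X**2 + 15*X) + 1/(X + X) = (X**2 + 15*X) + 1/(2*X) = X**2 + 1/(2*X) + 15*X)
K(-251, 519) + d(1185) = (-251)**2 + (1185**2 + (1/2)/1185 + 15*1185) = 63001 + (1404225 + (1/2)*(1/1185) + 17775) = 63001 + (1404225 + 1/2370 + 17775) = 63001 + 3370140001/2370 = 3519452371/2370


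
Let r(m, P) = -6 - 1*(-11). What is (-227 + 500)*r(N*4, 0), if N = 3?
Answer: 1365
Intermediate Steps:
r(m, P) = 5 (r(m, P) = -6 + 11 = 5)
(-227 + 500)*r(N*4, 0) = (-227 + 500)*5 = 273*5 = 1365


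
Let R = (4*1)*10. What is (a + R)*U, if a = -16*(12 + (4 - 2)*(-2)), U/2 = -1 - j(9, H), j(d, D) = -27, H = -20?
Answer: -4576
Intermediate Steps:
R = 40 (R = 4*10 = 40)
U = 52 (U = 2*(-1 - 1*(-27)) = 2*(-1 + 27) = 2*26 = 52)
a = -128 (a = -16*(12 + 2*(-2)) = -16*(12 - 4) = -16*8 = -128)
(a + R)*U = (-128 + 40)*52 = -88*52 = -4576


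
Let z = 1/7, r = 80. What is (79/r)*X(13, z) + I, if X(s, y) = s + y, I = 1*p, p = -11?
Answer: 277/140 ≈ 1.9786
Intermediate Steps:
I = -11 (I = 1*(-11) = -11)
z = ⅐ ≈ 0.14286
(79/r)*X(13, z) + I = (79/80)*(13 + ⅐) - 11 = (79*(1/80))*(92/7) - 11 = (79/80)*(92/7) - 11 = 1817/140 - 11 = 277/140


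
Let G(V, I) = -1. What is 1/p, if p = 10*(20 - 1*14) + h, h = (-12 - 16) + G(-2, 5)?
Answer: 1/31 ≈ 0.032258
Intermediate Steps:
h = -29 (h = (-12 - 16) - 1 = -28 - 1 = -29)
p = 31 (p = 10*(20 - 1*14) - 29 = 10*(20 - 14) - 29 = 10*6 - 29 = 60 - 29 = 31)
1/p = 1/31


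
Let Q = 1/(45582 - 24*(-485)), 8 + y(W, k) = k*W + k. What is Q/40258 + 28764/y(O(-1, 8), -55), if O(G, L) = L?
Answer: -66261995190361/1158732567828 ≈ -57.185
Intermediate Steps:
y(W, k) = -8 + k + W*k (y(W, k) = -8 + (k*W + k) = -8 + (W*k + k) = -8 + (k + W*k) = -8 + k + W*k)
Q = 1/57222 (Q = 1/(45582 + 11640) = 1/57222 ≈ 1.7476e-5)
Q/40258 + 28764/y(O(-1, 8), -55) = (1/57222)/40258 + 28764/(-8 - 55 + 8*(-55)) = (1/57222)*(1/40258) + 28764/(-8 - 55 - 440) = 1/2303643276 + 28764/(-503) = 1/2303643276 + 28764*(-1/503) = 1/2303643276 - 28764/503 = -66261995190361/1158732567828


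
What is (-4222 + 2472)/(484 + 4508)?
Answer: -875/2496 ≈ -0.35056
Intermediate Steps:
(-4222 + 2472)/(484 + 4508) = -1750/4992 = -1750*1/4992 = -875/2496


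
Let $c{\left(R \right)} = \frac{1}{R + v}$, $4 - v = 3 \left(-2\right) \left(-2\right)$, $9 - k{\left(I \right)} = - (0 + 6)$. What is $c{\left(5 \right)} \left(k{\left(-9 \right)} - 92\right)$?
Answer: $\frac{77}{3} \approx 25.667$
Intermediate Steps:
$k{\left(I \right)} = 15$ ($k{\left(I \right)} = 9 - - (0 + 6) = 9 - \left(-1\right) 6 = 9 - -6 = 9 + 6 = 15$)
$v = -8$ ($v = 4 - 3 \left(-2\right) \left(-2\right) = 4 - \left(-6\right) \left(-2\right) = 4 - 12 = -8$)
$c{\left(R \right)} = \frac{1}{-8 + R}$ ($c{\left(R \right)} = \frac{1}{R - 8} = \frac{1}{-8 + R}$)
$c{\left(5 \right)} \left(k{\left(-9 \right)} - 92\right) = \frac{15 - 92}{-8 + 5} = \frac{1}{-3} \left(-77\right) = \left(- \frac{1}{3}\right) \left(-77\right) = \frac{77}{3}$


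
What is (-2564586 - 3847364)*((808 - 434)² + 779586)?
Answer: -5895544370900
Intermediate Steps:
(-2564586 - 3847364)*((808 - 434)² + 779586) = -6411950*(374² + 779586) = -6411950*(139876 + 779586) = -6411950*919462 = -5895544370900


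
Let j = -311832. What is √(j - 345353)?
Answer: I*√657185 ≈ 810.67*I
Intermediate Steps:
√(j - 345353) = √(-311832 - 345353) = √(-657185) = I*√657185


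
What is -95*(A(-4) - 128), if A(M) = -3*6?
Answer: 13870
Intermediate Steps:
A(M) = -18
-95*(A(-4) - 128) = -95*(-18 - 128) = -95*(-146) = 13870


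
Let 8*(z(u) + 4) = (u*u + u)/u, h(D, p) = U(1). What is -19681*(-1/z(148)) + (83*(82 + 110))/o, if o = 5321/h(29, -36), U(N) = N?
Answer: 839645320/622557 ≈ 1348.7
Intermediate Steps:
h(D, p) = 1
z(u) = -4 + (u + u**2)/(8*u) (z(u) = -4 + ((u*u + u)/u)/8 = -4 + ((u**2 + u)/u)/8 = -4 + ((u + u**2)/u)/8 = -4 + (u + u**2)/(8*u))
o = 5321 (o = 5321/1 = 5321*1 = 5321)
-19681*(-1/z(148)) + (83*(82 + 110))/o = -19681*(-1/(-31/8 + (1/8)*148)) + (83*(82 + 110))/5321 = -19681*(-1/(-31/8 + 37/2)) + (83*192)*(1/5321) = -19681/((-1*117/8)) + 15936*(1/5321) = -19681/(-117/8) + 15936/5321 = -19681*(-8/117) + 15936/5321 = 157448/117 + 15936/5321 = 839645320/622557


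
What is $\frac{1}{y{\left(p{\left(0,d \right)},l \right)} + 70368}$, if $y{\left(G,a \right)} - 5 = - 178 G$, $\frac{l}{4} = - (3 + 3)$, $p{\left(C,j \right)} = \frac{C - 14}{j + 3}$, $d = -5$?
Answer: $\frac{1}{69127} \approx 1.4466 \cdot 10^{-5}$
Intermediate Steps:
$p{\left(C,j \right)} = \frac{-14 + C}{3 + j}$
$l = -24$ ($l = 4 \left(- (3 + 3)\right) = 4 \left(\left(-1\right) 6\right) = 4 \left(-6\right) = -24$)
$y{\left(G,a \right)} = 5 - 178 G$
$\frac{1}{y{\left(p{\left(0,d \right)},l \right)} + 70368} = \frac{1}{\left(5 - 178 \frac{-14 + 0}{3 - 5}\right) + 70368} = \frac{1}{\left(5 - 178 \frac{1}{-2} \left(-14\right)\right) + 70368} = \frac{1}{\left(5 - 178 \left(\left(- \frac{1}{2}\right) \left(-14\right)\right)\right) + 70368} = \frac{1}{\left(5 - 1246\right) + 70368} = \frac{1}{-1241 + 70368} = \frac{1}{69127}$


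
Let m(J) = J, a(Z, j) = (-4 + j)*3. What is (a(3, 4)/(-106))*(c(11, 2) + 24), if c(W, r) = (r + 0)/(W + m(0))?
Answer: 0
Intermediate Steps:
a(Z, j) = -12 + 3*j
c(W, r) = r/W (c(W, r) = (r + 0)/(W + 0) = r/W)
(a(3, 4)/(-106))*(c(11, 2) + 24) = ((-12 + 3*4)/(-106))*(2/11 + 24) = ((-12 + 12)*(-1/106))*(2*(1/11) + 24) = (0*(-1/106))*(2/11 + 24) = 0*(266/11) = 0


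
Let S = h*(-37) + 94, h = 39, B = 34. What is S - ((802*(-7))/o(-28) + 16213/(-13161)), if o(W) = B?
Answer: -264602665/223737 ≈ -1182.7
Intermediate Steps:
o(W) = 34
S = -1349 (S = 39*(-37) + 94 = -1443 + 94 = -1349)
S - ((802*(-7))/o(-28) + 16213/(-13161)) = -1349 - ((802*(-7))/34 + 16213/(-13161)) = -1349 - (-5614*1/34 + 16213*(-1/13161)) = -1349 - (-2807/17 - 16213/13161) = -1349 - 1*(-37218548/223737) = -1349 + 37218548/223737 = -264602665/223737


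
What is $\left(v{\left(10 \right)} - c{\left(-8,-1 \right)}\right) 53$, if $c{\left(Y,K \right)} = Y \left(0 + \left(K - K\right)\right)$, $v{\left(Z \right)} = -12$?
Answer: $-636$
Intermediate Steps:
$c{\left(Y,K \right)} = 0$ ($c{\left(Y,K \right)} = Y \left(0 + 0\right) = Y 0 = 0$)
$\left(v{\left(10 \right)} - c{\left(-8,-1 \right)}\right) 53 = \left(-12 - 0\right) 53 = \left(-12 + 0\right) 53 = \left(-12\right) 53 = -636$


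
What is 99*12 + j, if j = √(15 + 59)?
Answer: 1188 + √74 ≈ 1196.6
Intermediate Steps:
j = √74 ≈ 8.6023
99*12 + j = 99*12 + √74 = 1188 + √74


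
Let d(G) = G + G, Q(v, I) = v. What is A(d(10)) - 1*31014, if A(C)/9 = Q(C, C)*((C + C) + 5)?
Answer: -22914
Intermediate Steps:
d(G) = 2*G
A(C) = 9*C*(5 + 2*C) (A(C) = 9*(C*((C + C) + 5)) = 9*(C*(2*C + 5)) = 9*(C*(5 + 2*C)) = 9*C*(5 + 2*C))
A(d(10)) - 1*31014 = 9*(2*10)*(5 + 2*(2*10)) - 1*31014 = 9*20*(5 + 2*20) - 31014 = 9*20*(5 + 40) - 31014 = 9*20*45 - 31014 = 8100 - 31014 = -22914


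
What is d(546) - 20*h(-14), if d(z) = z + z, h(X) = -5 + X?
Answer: 1472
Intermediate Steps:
d(z) = 2*z
d(546) - 20*h(-14) = 2*546 - 20*(-5 - 14) = 1092 - 20*(-19) = 1092 + 380 = 1472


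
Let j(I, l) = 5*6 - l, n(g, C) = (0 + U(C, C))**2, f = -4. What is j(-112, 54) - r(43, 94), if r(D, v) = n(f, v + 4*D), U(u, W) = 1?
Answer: -25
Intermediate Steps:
n(g, C) = 1 (n(g, C) = (0 + 1)**2 = 1**2 = 1)
r(D, v) = 1
j(I, l) = 30 - l
j(-112, 54) - r(43, 94) = (30 - 1*54) - 1*1 = (30 - 54) - 1 = -24 - 1 = -25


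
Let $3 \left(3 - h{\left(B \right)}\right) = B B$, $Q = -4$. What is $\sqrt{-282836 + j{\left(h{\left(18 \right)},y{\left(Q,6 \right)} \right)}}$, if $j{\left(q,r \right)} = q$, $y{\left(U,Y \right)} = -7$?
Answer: $i \sqrt{282941} \approx 531.92 i$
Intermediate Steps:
$h{\left(B \right)} = 3 - \frac{B^{2}}{3}$ ($h{\left(B \right)} = 3 - \frac{B B}{3} = 3 - \frac{B^{2}}{3}$)
$\sqrt{-282836 + j{\left(h{\left(18 \right)},y{\left(Q,6 \right)} \right)}} = \sqrt{-282836 + \left(3 - \frac{18^{2}}{3}\right)} = \sqrt{-282836 + \left(3 - 108\right)} = \sqrt{-282836 - 105} = \sqrt{-282941} = i \sqrt{282941}$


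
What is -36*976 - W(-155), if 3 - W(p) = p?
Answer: -35294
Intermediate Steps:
W(p) = 3 - p
-36*976 - W(-155) = -36*976 - (3 - 1*(-155)) = -35136 - (3 + 155) = -35136 - 1*158 = -35136 - 158 = -35294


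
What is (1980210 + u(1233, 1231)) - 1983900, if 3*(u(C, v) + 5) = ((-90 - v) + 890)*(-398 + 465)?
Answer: -39962/3 ≈ -13321.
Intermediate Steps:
u(C, v) = 53585/3 - 67*v/3 (u(C, v) = -5 + (((-90 - v) + 890)*(-398 + 465))/3 = -5 + ((800 - v)*67)/3 = -5 + (53600 - 67*v)/3 = -5 + (53600/3 - 67*v/3) = 53585/3 - 67*v/3)
(1980210 + u(1233, 1231)) - 1983900 = (1980210 + (53585/3 - 67/3*1231)) - 1983900 = (1980210 + (53585/3 - 82477/3)) - 1983900 = (1980210 - 28892/3) - 1983900 = 5911738/3 - 1983900 = -39962/3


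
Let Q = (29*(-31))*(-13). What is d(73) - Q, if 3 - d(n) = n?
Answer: -11757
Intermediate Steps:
Q = 11687 (Q = -899*(-13) = 11687)
d(n) = 3 - n
d(73) - Q = (3 - 1*73) - 1*11687 = (3 - 73) - 11687 = -70 - 11687 = -11757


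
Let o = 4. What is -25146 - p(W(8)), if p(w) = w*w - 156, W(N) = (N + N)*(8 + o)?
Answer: -61854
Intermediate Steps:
W(N) = 24*N (W(N) = (N + N)*(8 + 4) = (2*N)*12 = 24*N)
p(w) = -156 + w**2 (p(w) = w**2 - 156 = -156 + w**2)
-25146 - p(W(8)) = -25146 - (-156 + (24*8)**2) = -25146 - (-156 + 192**2) = -25146 - (-156 + 36864) = -25146 - 1*36708 = -25146 - 36708 = -61854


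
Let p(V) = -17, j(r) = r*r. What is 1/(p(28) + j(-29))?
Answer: 1/824 ≈ 0.0012136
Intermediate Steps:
j(r) = r²
1/(p(28) + j(-29)) = 1/(-17 + (-29)²) = 1/(-17 + 841) = 1/824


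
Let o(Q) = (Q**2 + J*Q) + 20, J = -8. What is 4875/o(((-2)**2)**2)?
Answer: 4875/148 ≈ 32.939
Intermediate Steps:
o(Q) = 20 + Q**2 - 8*Q (o(Q) = (Q**2 - 8*Q) + 20 = 20 + Q**2 - 8*Q)
4875/o(((-2)**2)**2) = 4875/(20 + (((-2)**2)**2)**2 - 8*((-2)**2)**2) = 4875/(20 + (4**2)**2 - 8*4**2) = 4875/(20 + 16**2 - 8*16) = 4875/(20 + 256 - 128) = 4875/148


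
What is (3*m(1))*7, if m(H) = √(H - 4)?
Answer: 21*I*√3 ≈ 36.373*I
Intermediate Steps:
m(H) = √(-4 + H)
(3*m(1))*7 = (3*√(-4 + 1))*7 = (3*√(-3))*7 = (3*(I*√3))*7 = (3*I*√3)*7 = 21*I*√3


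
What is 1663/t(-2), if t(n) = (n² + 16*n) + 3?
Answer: -1663/25 ≈ -66.520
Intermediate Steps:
t(n) = 3 + n² + 16*n
1663/t(-2) = 1663/(3 + (-2)² + 16*(-2)) = 1663/(3 + 4 - 32) = 1663/(-25) = 1663*(-1/25) = -1663/25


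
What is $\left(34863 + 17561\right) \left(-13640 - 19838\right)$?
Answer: $-1755050672$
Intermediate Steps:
$\left(34863 + 17561\right) \left(-13640 - 19838\right) = 52424 \left(-13640 - 19838\right) = 52424 \left(-33478\right) = -1755050672$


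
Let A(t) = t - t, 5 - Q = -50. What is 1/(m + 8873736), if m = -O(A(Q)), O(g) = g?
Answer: 1/8873736 ≈ 1.1269e-7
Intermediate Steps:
Q = 55 (Q = 5 - 1*(-50) = 5 + 50 = 55)
A(t) = 0
m = 0 (m = -1*0 = 0)
1/(m + 8873736) = 1/(0 + 8873736) = 1/8873736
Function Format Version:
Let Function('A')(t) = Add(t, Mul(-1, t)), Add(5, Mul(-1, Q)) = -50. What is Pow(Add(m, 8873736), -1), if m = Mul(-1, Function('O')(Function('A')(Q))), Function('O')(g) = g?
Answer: Rational(1, 8873736) ≈ 1.1269e-7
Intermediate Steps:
Q = 55 (Q = Add(5, Mul(-1, -50)) = Add(5, 50) = 55)
Function('A')(t) = 0
m = 0 (m = Mul(-1, 0) = 0)
Pow(Add(m, 8873736), -1) = Pow(Add(0, 8873736), -1) = Pow(8873736, -1) = Rational(1, 8873736)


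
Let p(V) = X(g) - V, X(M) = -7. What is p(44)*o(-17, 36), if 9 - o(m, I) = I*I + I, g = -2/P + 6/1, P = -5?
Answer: 67473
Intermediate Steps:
g = 32/5 (g = -2/(-5) + 6/1 = -2*(-⅕) + 6*1 = ⅖ + 6 = 32/5 ≈ 6.4000)
p(V) = -7 - V
o(m, I) = 9 - I - I² (o(m, I) = 9 - (I*I + I) = 9 - (I² + I) = 9 - (I + I²) = 9 + (-I - I²) = 9 - I - I²)
p(44)*o(-17, 36) = (-7 - 1*44)*(9 - 1*36 - 1*36²) = (-7 - 44)*(9 - 36 - 1*1296) = -51*(9 - 36 - 1296) = -51*(-1323) = 67473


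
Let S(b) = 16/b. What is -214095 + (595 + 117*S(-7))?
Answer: -1496372/7 ≈ -2.1377e+5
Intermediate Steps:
-214095 + (595 + 117*S(-7)) = -214095 + (595 + 117*(16/(-7))) = -214095 + (595 + 117*(16*(-⅐))) = -214095 + (595 + 117*(-16/7)) = -214095 + (595 - 1872/7) = -214095 + 2293/7 = -1496372/7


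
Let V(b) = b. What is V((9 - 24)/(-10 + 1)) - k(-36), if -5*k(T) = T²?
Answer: 3913/15 ≈ 260.87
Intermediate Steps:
k(T) = -T²/5
V((9 - 24)/(-10 + 1)) - k(-36) = (9 - 24)/(-10 + 1) - (-1)*(-36)²/5 = -15/(-9) - (-1)*1296/5 = -15*(-⅑) - 1*(-1296/5) = 5/3 + 1296/5 = 3913/15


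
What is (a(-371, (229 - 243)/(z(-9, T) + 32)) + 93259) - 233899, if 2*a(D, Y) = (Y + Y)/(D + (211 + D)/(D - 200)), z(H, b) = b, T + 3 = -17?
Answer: -178624891043/1270086 ≈ -1.4064e+5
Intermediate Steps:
T = -20 (T = -3 - 17 = -20)
a(D, Y) = Y/(D + (211 + D)/(-200 + D)) (a(D, Y) = ((Y + Y)/(D + (211 + D)/(D - 200)))/2 = ((2*Y)/(D + (211 + D)/(-200 + D)))/2 = (2*Y/(D + (211 + D)/(-200 + D)))/2 = Y/(D + (211 + D)/(-200 + D)))
(a(-371, (229 - 243)/(z(-9, T) + 32)) + 93259) - 233899 = (((229 - 243)/(-20 + 32))*(-200 - 371)/(211 + (-371)**2 - 199*(-371)) + 93259) - 233899 = (-14/12*(-571)/(211 + 137641 + 73829) + 93259) - 233899 = (-14*1/12*(-571)/211681 + 93259) - 233899 = (-7/6*1/211681*(-571) + 93259) - 233899 = (3997/1270086 + 93259) - 233899 = 118446954271/1270086 - 233899 = -178624891043/1270086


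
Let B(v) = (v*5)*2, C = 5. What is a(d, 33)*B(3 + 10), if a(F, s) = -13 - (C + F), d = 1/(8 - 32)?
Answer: -28015/12 ≈ -2334.6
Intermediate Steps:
d = -1/24 (d = 1/(-24) = -1/24 ≈ -0.041667)
a(F, s) = -18 - F (a(F, s) = -13 - (5 + F) = -13 + (-5 - F) = -18 - F)
B(v) = 10*v (B(v) = (5*v)*2 = 10*v)
a(d, 33)*B(3 + 10) = (-18 - 1*(-1/24))*(10*(3 + 10)) = (-18 + 1/24)*(10*13) = -431/24*130 = -28015/12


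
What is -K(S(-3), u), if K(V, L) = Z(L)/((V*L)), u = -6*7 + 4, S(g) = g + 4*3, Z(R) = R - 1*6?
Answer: -22/171 ≈ -0.12865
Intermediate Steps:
Z(R) = -6 + R (Z(R) = R - 6 = -6 + R)
S(g) = 12 + g (S(g) = g + 12 = 12 + g)
u = -38 (u = -42 + 4 = -38)
K(V, L) = (-6 + L)/(L*V) (K(V, L) = (-6 + L)/((V*L)) = (-6 + L)/((L*V)) = (-6 + L)*(1/(L*V)) = (-6 + L)/(L*V))
-K(S(-3), u) = -(-6 - 38)/((-38)*(12 - 3)) = -(-1)*(-44)/(38*9) = -1*22/171 = -22/171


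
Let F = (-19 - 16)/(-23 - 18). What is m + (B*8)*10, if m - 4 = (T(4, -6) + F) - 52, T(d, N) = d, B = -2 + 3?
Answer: 1511/41 ≈ 36.854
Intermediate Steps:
F = 35/41 (F = -35/(-41) = -35*(-1/41) = 35/41 ≈ 0.85366)
B = 1
m = -1769/41 (m = 4 + ((4 + 35/41) - 52) = 4 + (199/41 - 52) = 4 - 1933/41 = -1769/41 ≈ -43.146)
m + (B*8)*10 = -1769/41 + (1*8)*10 = -1769/41 + 8*10 = -1769/41 + 80 = 1511/41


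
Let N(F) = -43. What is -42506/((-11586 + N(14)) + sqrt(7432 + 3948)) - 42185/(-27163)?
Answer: 19131083748947/3673042275543 + 85012*sqrt(2845)/135222261 ≈ 5.2420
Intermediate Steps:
-42506/((-11586 + N(14)) + sqrt(7432 + 3948)) - 42185/(-27163) = -42506/((-11586 - 43) + sqrt(7432 + 3948)) - 42185/(-27163) = -42506/(-11629 + sqrt(11380)) - 42185*(-1/27163) = -42506/(-11629 + 2*sqrt(2845)) + 42185/27163 = 42185/27163 - 42506/(-11629 + 2*sqrt(2845))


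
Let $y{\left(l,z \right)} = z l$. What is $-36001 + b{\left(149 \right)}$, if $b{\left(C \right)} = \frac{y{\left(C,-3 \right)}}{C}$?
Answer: $-36004$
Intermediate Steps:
$y{\left(l,z \right)} = l z$
$b{\left(C \right)} = -3$ ($b{\left(C \right)} = \frac{C \left(-3\right)}{C} = \frac{\left(-3\right) C}{C} = -3$)
$-36001 + b{\left(149 \right)} = -36001 - 3 = -36004$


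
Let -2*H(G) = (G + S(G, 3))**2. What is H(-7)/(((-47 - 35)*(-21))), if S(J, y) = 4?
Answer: -3/1148 ≈ -0.0026132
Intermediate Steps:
H(G) = -(4 + G)**2/2 (H(G) = -(G + 4)**2/2 = -(4 + G)**2/2)
H(-7)/(((-47 - 35)*(-21))) = (-(4 - 7)**2/2)/(((-47 - 35)*(-21))) = (-1/2*(-3)**2)/((-82*(-21))) = -1/2*9/1722 = -9/2*1/1722 = -3/1148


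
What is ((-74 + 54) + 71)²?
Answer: 2601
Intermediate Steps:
((-74 + 54) + 71)² = (-20 + 71)² = 51² = 2601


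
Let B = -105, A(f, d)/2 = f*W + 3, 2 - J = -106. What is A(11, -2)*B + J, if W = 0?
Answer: -522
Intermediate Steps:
J = 108 (J = 2 - 1*(-106) = 2 + 106 = 108)
A(f, d) = 6 (A(f, d) = 2*(f*0 + 3) = 2*(0 + 3) = 2*3 = 6)
A(11, -2)*B + J = 6*(-105) + 108 = -630 + 108 = -522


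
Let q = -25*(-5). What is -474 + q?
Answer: -349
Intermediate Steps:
q = 125
-474 + q = -474 + 125 = -349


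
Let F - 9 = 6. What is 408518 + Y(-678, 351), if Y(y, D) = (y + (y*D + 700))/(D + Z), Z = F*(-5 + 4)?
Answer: 34256023/84 ≈ 4.0781e+5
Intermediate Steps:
F = 15 (F = 9 + 6 = 15)
Z = -15 (Z = 15*(-5 + 4) = 15*(-1) = -15)
Y(y, D) = (700 + y + D*y)/(-15 + D) (Y(y, D) = (y + (y*D + 700))/(D - 15) = (y + (D*y + 700))/(-15 + D) = (y + (700 + D*y))/(-15 + D) = (700 + y + D*y)/(-15 + D))
408518 + Y(-678, 351) = 408518 + (700 - 678 + 351*(-678))/(-15 + 351) = 408518 + (700 - 678 - 237978)/336 = 408518 + (1/336)*(-237956) = 408518 - 59489/84 = 34256023/84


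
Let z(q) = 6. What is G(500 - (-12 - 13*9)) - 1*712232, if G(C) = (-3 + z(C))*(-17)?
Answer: -712283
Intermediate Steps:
G(C) = -51 (G(C) = (-3 + 6)*(-17) = 3*(-17) = -51)
G(500 - (-12 - 13*9)) - 1*712232 = -51 - 1*712232 = -51 - 712232 = -712283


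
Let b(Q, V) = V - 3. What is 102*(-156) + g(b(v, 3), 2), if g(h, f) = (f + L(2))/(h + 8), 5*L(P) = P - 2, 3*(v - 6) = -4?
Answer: -63647/4 ≈ -15912.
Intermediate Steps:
v = 14/3 (v = 6 + (⅓)*(-4) = 6 - 4/3 = 14/3 ≈ 4.6667)
L(P) = -⅖ + P/5 (L(P) = (P - 2)/5 = (-2 + P)/5 = -⅖ + P/5)
b(Q, V) = -3 + V
g(h, f) = f/(8 + h) (g(h, f) = (f + (-⅖ + (⅕)*2))/(h + 8) = (f + (-⅖ + ⅖))/(8 + h) = (f + 0)/(8 + h) = f/(8 + h))
102*(-156) + g(b(v, 3), 2) = 102*(-156) + 2/(8 + (-3 + 3)) = -15912 + 2/(8 + 0) = -15912 + 2/8 = -15912 + 2*(⅛) = -15912 + ¼ = -63647/4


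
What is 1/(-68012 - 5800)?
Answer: -1/73812 ≈ -1.3548e-5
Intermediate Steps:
1/(-68012 - 5800) = 1/(-73812) = -1/73812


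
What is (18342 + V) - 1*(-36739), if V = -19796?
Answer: 35285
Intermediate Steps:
(18342 + V) - 1*(-36739) = (18342 - 19796) - 1*(-36739) = -1454 + 36739 = 35285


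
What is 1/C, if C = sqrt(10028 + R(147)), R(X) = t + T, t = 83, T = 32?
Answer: sqrt(23)/483 ≈ 0.0099293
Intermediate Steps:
R(X) = 115 (R(X) = 83 + 32 = 115)
C = 21*sqrt(23) (C = sqrt(10028 + 115) = sqrt(10143) = 21*sqrt(23) ≈ 100.71)
1/C = 1/(21*sqrt(23)) = sqrt(23)/483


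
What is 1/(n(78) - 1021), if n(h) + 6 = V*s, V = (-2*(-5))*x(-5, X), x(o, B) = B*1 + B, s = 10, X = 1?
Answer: -1/827 ≈ -0.0012092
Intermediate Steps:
x(o, B) = 2*B (x(o, B) = B + B = 2*B)
V = 20 (V = (-2*(-5))*(2*1) = 10*2 = 20)
n(h) = 194 (n(h) = -6 + 20*10 = -6 + 200 = 194)
1/(n(78) - 1021) = 1/(194 - 1021) = 1/(-827) = -1/827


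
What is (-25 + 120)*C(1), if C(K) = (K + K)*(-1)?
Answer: -190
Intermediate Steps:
C(K) = -2*K (C(K) = (2*K)*(-1) = -2*K)
(-25 + 120)*C(1) = (-25 + 120)*(-2*1) = 95*(-2) = -190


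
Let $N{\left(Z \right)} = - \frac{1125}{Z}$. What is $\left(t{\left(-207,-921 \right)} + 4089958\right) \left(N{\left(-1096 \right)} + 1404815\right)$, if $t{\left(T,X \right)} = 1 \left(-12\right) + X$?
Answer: $\frac{6295783326444125}{1096} \approx 5.7443 \cdot 10^{12}$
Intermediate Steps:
$t{\left(T,X \right)} = -12 + X$
$\left(t{\left(-207,-921 \right)} + 4089958\right) \left(N{\left(-1096 \right)} + 1404815\right) = \left(\left(-12 - 921\right) + 4089958\right) \left(- \frac{1125}{-1096} + 1404815\right) = \left(-933 + 4089958\right) \left(\left(-1125\right) \left(- \frac{1}{1096}\right) + 1404815\right) = 4089025 \left(\frac{1125}{1096} + 1404815\right) = 4089025 \cdot \frac{1539678365}{1096} = \frac{6295783326444125}{1096}$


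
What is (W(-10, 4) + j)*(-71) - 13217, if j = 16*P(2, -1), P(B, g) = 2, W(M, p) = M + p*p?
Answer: -15915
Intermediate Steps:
W(M, p) = M + p²
j = 32 (j = 16*2 = 32)
(W(-10, 4) + j)*(-71) - 13217 = ((-10 + 4²) + 32)*(-71) - 13217 = ((-10 + 16) + 32)*(-71) - 13217 = (6 + 32)*(-71) - 13217 = 38*(-71) - 13217 = -2698 - 13217 = -15915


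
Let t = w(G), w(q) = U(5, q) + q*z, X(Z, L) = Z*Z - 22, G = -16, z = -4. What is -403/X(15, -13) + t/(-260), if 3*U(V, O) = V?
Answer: -354331/158340 ≈ -2.2378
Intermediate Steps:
U(V, O) = V/3
X(Z, L) = -22 + Z**2 (X(Z, L) = Z**2 - 22 = -22 + Z**2)
w(q) = 5/3 - 4*q (w(q) = (1/3)*5 + q*(-4) = 5/3 - 4*q)
t = 197/3 (t = 5/3 - 4*(-16) = 5/3 + 64 = 197/3 ≈ 65.667)
-403/X(15, -13) + t/(-260) = -403/(-22 + 15**2) + (197/3)/(-260) = -403/(-22 + 225) + (197/3)*(-1/260) = -403/203 - 197/780 = -354331/158340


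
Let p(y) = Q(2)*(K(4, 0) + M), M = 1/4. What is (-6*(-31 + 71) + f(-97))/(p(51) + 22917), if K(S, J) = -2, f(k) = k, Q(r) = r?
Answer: -674/45827 ≈ -0.014707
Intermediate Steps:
M = ¼ ≈ 0.25000
p(y) = -7/2 (p(y) = 2*(-2 + ¼) = 2*(-7/4) = -7/2)
(-6*(-31 + 71) + f(-97))/(p(51) + 22917) = (-6*(-31 + 71) - 97)/(-7/2 + 22917) = (-6*40 - 97)/(45827/2) = (-240 - 97)*(2/45827) = -337*2/45827 = -674/45827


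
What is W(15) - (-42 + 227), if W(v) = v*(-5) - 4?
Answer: -264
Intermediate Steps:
W(v) = -4 - 5*v (W(v) = -5*v - 4 = -4 - 5*v)
W(15) - (-42 + 227) = (-4 - 5*15) - (-42 + 227) = (-4 - 75) - 1*185 = -79 - 185 = -264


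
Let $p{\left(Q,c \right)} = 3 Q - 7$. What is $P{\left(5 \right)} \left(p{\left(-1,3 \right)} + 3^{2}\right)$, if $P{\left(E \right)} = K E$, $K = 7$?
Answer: $-35$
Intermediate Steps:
$p{\left(Q,c \right)} = -7 + 3 Q$
$P{\left(E \right)} = 7 E$
$P{\left(5 \right)} \left(p{\left(-1,3 \right)} + 3^{2}\right) = 7 \cdot 5 \left(\left(-7 + 3 \left(-1\right)\right) + 3^{2}\right) = 35 \left(\left(-7 - 3\right) + 9\right) = 35 \left(-10 + 9\right) = 35 \left(-1\right) = -35$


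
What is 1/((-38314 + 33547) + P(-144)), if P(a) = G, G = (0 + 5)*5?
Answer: -1/4742 ≈ -0.00021088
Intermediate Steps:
G = 25 (G = 5*5 = 25)
P(a) = 25
1/((-38314 + 33547) + P(-144)) = 1/((-38314 + 33547) + 25) = 1/(-4767 + 25) = 1/(-4742) = -1/4742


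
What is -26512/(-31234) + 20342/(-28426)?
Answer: 29567021/221964421 ≈ 0.13321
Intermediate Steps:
-26512/(-31234) + 20342/(-28426) = -26512*(-1/31234) + 20342*(-1/28426) = 13256/15617 - 10171/14213 = 29567021/221964421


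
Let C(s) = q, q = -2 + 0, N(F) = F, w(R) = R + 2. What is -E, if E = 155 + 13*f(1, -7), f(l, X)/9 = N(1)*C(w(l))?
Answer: 79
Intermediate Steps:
w(R) = 2 + R
q = -2
C(s) = -2
f(l, X) = -18 (f(l, X) = 9*(1*(-2)) = 9*(-2) = -18)
E = -79 (E = 155 + 13*(-18) = 155 - 234 = -79)
-E = -1*(-79) = 79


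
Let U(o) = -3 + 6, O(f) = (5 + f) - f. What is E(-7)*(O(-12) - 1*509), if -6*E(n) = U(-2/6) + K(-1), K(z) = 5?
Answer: 672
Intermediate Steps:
O(f) = 5
U(o) = 3
E(n) = -4/3 (E(n) = -(3 + 5)/6 = -⅙*8 = -4/3)
E(-7)*(O(-12) - 1*509) = -4*(5 - 1*509)/3 = -4*(5 - 509)/3 = -4/3*(-504) = 672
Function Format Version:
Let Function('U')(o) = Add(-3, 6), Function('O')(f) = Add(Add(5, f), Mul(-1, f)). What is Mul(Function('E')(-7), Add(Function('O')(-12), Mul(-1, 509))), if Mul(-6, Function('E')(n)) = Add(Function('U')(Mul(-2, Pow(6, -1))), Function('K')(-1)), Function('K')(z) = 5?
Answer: 672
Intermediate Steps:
Function('O')(f) = 5
Function('U')(o) = 3
Function('E')(n) = Rational(-4, 3) (Function('E')(n) = Mul(Rational(-1, 6), Add(3, 5)) = Mul(Rational(-1, 6), 8) = Rational(-4, 3))
Mul(Function('E')(-7), Add(Function('O')(-12), Mul(-1, 509))) = Mul(Rational(-4, 3), Add(5, Mul(-1, 509))) = Mul(Rational(-4, 3), Add(5, -509)) = Mul(Rational(-4, 3), -504) = 672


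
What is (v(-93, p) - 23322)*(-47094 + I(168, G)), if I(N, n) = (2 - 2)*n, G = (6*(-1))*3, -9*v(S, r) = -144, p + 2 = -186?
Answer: 1097572764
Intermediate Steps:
p = -188 (p = -2 - 186 = -188)
v(S, r) = 16 (v(S, r) = -1/9*(-144) = 16)
G = -18 (G = -6*3 = -18)
I(N, n) = 0 (I(N, n) = 0*n = 0)
(v(-93, p) - 23322)*(-47094 + I(168, G)) = (16 - 23322)*(-47094 + 0) = -23306*(-47094) = 1097572764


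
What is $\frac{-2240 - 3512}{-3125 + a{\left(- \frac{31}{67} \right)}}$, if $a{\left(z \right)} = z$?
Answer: $\frac{192692}{104703} \approx 1.8404$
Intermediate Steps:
$\frac{-2240 - 3512}{-3125 + a{\left(- \frac{31}{67} \right)}} = \frac{-2240 - 3512}{-3125 - \frac{31}{67}} = - \frac{5752}{-3125 - \frac{31}{67}} = - \frac{5752}{- \frac{209406}{67}} = \left(-5752\right) \left(- \frac{67}{209406}\right) = \frac{192692}{104703}$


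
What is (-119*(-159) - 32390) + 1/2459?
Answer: -33120270/2459 ≈ -13469.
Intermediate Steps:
(-119*(-159) - 32390) + 1/2459 = (18921 - 32390) + 1/2459 = -13469 + 1/2459 = -33120270/2459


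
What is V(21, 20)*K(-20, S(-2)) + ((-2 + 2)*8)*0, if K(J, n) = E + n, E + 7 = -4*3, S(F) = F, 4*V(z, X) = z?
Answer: -441/4 ≈ -110.25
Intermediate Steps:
V(z, X) = z/4
E = -19 (E = -7 - 4*3 = -7 - 12 = -19)
K(J, n) = -19 + n
V(21, 20)*K(-20, S(-2)) + ((-2 + 2)*8)*0 = ((¼)*21)*(-19 - 2) + ((-2 + 2)*8)*0 = (21/4)*(-21) + (0*8)*0 = -441/4 + 0*0 = -441/4 + 0 = -441/4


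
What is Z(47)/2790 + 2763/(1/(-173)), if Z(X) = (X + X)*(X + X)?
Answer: -666804187/1395 ≈ -4.7800e+5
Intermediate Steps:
Z(X) = 4*X² (Z(X) = (2*X)*(2*X) = 4*X²)
Z(47)/2790 + 2763/(1/(-173)) = (4*47²)/2790 + 2763/(1/(-173)) = (4*2209)*(1/2790) + 2763/(-1/173) = 8836*(1/2790) + 2763*(-173) = 4418/1395 - 477999 = -666804187/1395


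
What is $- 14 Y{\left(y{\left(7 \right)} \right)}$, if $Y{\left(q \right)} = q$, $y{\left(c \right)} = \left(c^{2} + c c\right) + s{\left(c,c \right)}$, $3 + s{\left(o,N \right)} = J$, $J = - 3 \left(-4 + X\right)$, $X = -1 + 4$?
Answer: $-1372$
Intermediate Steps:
$X = 3$
$J = 3$ ($J = - 3 \left(-4 + 3\right) = \left(-3\right) \left(-1\right) = 3$)
$s{\left(o,N \right)} = 0$ ($s{\left(o,N \right)} = -3 + 3 = 0$)
$y{\left(c \right)} = 2 c^{2}$ ($y{\left(c \right)} = \left(c^{2} + c c\right) + 0 = \left(c^{2} + c^{2}\right) + 0 = 2 c^{2} + 0 = 2 c^{2}$)
$- 14 Y{\left(y{\left(7 \right)} \right)} = - 14 \cdot 2 \cdot 7^{2} = - 14 \cdot 2 \cdot 49 = \left(-14\right) 98 = -1372$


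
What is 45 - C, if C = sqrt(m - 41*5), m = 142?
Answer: 45 - 3*I*sqrt(7) ≈ 45.0 - 7.9373*I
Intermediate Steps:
C = 3*I*sqrt(7) (C = sqrt(142 - 41*5) = sqrt(142 - 205) = sqrt(-63) = 3*I*sqrt(7) ≈ 7.9373*I)
45 - C = 45 - 3*I*sqrt(7)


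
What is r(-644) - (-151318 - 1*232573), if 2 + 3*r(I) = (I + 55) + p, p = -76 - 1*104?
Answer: 383634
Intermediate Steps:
p = -180 (p = -76 - 104 = -180)
r(I) = -127/3 + I/3 (r(I) = -⅔ + ((I + 55) - 180)/3 = -⅔ + ((55 + I) - 180)/3 = -⅔ + (-125 + I)/3 = -⅔ + (-125/3 + I/3) = -127/3 + I/3)
r(-644) - (-151318 - 1*232573) = (-127/3 + (⅓)*(-644)) - (-151318 - 1*232573) = (-127/3 - 644/3) - (-151318 - 232573) = -257 - 1*(-383891) = -257 + 383891 = 383634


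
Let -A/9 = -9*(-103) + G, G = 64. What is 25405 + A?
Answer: 16486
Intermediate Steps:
A = -8919 (A = -9*(-9*(-103) + 64) = -9*(927 + 64) = -9*991 = -8919)
25405 + A = 25405 - 8919 = 16486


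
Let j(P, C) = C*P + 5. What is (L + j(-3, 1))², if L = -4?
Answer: 4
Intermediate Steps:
j(P, C) = 5 + C*P
(L + j(-3, 1))² = (-4 + (5 + 1*(-3)))² = (-4 + (5 - 3))² = (-4 + 2)² = (-2)² = 4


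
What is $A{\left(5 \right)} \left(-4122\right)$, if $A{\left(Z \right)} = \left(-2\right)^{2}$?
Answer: $-16488$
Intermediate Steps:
$A{\left(Z \right)} = 4$
$A{\left(5 \right)} \left(-4122\right) = 4 \left(-4122\right) = -16488$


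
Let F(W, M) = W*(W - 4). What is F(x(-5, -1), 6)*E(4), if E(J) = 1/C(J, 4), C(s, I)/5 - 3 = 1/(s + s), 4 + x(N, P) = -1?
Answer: 72/25 ≈ 2.8800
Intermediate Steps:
x(N, P) = -5 (x(N, P) = -4 - 1 = -5)
C(s, I) = 15 + 5/(2*s) (C(s, I) = 15 + 5/(s + s) = 15 + 5/((2*s)) = 15 + 5*(1/(2*s)) = 15 + 5/(2*s))
F(W, M) = W*(-4 + W)
E(J) = 1/(15 + 5/(2*J))
F(x(-5, -1), 6)*E(4) = (-5*(-4 - 5))*((⅖)*4/(1 + 6*4)) = (-5*(-9))*((⅖)*4/(1 + 24)) = 45*((⅖)*4/25) = 45*((⅖)*4*(1/25)) = 45*(8/125) = 72/25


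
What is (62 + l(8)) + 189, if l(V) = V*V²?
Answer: 763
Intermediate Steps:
l(V) = V³
(62 + l(8)) + 189 = (62 + 8³) + 189 = (62 + 512) + 189 = 574 + 189 = 763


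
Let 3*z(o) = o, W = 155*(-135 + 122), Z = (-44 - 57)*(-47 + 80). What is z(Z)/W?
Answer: 1111/2015 ≈ 0.55136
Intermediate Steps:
Z = -3333 (Z = -101*33 = -3333)
W = -2015 (W = 155*(-13) = -2015)
z(o) = o/3
z(Z)/W = ((1/3)*(-3333))/(-2015) = -1111*(-1/2015) = 1111/2015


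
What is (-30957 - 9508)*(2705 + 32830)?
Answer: -1437923775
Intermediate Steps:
(-30957 - 9508)*(2705 + 32830) = -40465*35535 = -1437923775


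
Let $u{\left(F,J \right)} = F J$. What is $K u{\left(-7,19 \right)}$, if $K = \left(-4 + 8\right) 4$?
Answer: $-2128$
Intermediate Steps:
$K = 16$ ($K = 4 \cdot 4 = 16$)
$K u{\left(-7,19 \right)} = 16 \left(\left(-7\right) 19\right) = 16 \left(-133\right) = -2128$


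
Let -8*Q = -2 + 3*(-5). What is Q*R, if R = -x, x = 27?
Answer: -459/8 ≈ -57.375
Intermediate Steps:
R = -27 (R = -1*27 = -27)
Q = 17/8 (Q = -(-2 + 3*(-5))/8 = -(-2 - 15)/8 = -⅛*(-17) = 17/8 ≈ 2.1250)
Q*R = (17/8)*(-27) = -459/8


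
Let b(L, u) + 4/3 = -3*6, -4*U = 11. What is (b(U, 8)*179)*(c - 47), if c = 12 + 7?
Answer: 290696/3 ≈ 96899.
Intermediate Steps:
U = -11/4 (U = -1/4*11 = -11/4 ≈ -2.7500)
b(L, u) = -58/3 (b(L, u) = -4/3 - 3*6 = -4/3 - 18 = -58/3)
c = 19
(b(U, 8)*179)*(c - 47) = (-58/3*179)*(19 - 47) = -10382/3*(-28) = 290696/3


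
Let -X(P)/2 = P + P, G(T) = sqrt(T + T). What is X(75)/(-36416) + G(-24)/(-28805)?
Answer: 75/9104 - 4*I*sqrt(3)/28805 ≈ 0.0082381 - 0.00024052*I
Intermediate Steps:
G(T) = sqrt(2)*sqrt(T) (G(T) = sqrt(2*T) = sqrt(2)*sqrt(T))
X(P) = -4*P (X(P) = -2*(P + P) = -4*P)
X(75)/(-36416) + G(-24)/(-28805) = -4*75/(-36416) + (sqrt(2)*sqrt(-24))/(-28805) = -300*(-1/36416) + (sqrt(2)*(2*I*sqrt(6)))*(-1/28805) = 75/9104 + (4*I*sqrt(3))*(-1/28805) = 75/9104 - 4*I*sqrt(3)/28805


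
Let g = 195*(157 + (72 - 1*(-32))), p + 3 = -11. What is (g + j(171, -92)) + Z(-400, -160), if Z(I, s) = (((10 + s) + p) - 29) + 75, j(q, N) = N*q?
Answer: 35045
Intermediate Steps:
p = -14 (p = -3 - 11 = -14)
g = 50895 (g = 195*(157 + (72 + 32)) = 195*(157 + 104) = 195*261 = 50895)
Z(I, s) = 42 + s (Z(I, s) = (((10 + s) - 14) - 29) + 75 = ((-4 + s) - 29) + 75 = (-33 + s) + 75 = 42 + s)
(g + j(171, -92)) + Z(-400, -160) = (50895 - 92*171) + (42 - 160) = (50895 - 15732) - 118 = 35163 - 118 = 35045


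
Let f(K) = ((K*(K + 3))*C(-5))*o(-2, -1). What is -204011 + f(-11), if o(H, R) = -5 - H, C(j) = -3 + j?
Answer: -201899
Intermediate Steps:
f(K) = 24*K*(3 + K) (f(K) = ((K*(K + 3))*(-3 - 5))*(-5 - 1*(-2)) = ((K*(3 + K))*(-8))*(-5 + 2) = -8*K*(3 + K)*(-3) = 24*K*(3 + K))
-204011 + f(-11) = -204011 + 24*(-11)*(3 - 11) = -204011 + 24*(-11)*(-8) = -204011 + 2112 = -201899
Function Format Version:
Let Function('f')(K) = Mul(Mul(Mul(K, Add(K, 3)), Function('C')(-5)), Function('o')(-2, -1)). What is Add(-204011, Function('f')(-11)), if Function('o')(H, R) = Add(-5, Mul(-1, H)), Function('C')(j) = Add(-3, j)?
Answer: -201899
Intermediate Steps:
Function('f')(K) = Mul(24, K, Add(3, K)) (Function('f')(K) = Mul(Mul(Mul(K, Add(K, 3)), Add(-3, -5)), Add(-5, Mul(-1, -2))) = Mul(Mul(Mul(K, Add(3, K)), -8), Add(-5, 2)) = Mul(Mul(-8, K, Add(3, K)), -3) = Mul(24, K, Add(3, K)))
Add(-204011, Function('f')(-11)) = Add(-204011, Mul(24, -11, Add(3, -11))) = Add(-204011, Mul(24, -11, -8)) = Add(-204011, 2112) = -201899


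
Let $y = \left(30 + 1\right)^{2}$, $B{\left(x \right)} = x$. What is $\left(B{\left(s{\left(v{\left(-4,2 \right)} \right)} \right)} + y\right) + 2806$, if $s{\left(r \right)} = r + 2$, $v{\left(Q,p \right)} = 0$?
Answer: $3769$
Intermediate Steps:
$s{\left(r \right)} = 2 + r$
$y = 961$ ($y = 31^{2} = 961$)
$\left(B{\left(s{\left(v{\left(-4,2 \right)} \right)} \right)} + y\right) + 2806 = \left(\left(2 + 0\right) + 961\right) + 2806 = \left(2 + 961\right) + 2806 = 963 + 2806 = 3769$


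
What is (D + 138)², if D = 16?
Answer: 23716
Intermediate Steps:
(D + 138)² = (16 + 138)² = 154² = 23716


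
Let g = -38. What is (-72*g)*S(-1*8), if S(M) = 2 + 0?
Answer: 5472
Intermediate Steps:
S(M) = 2
(-72*g)*S(-1*8) = -72*(-38)*2 = 2736*2 = 5472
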